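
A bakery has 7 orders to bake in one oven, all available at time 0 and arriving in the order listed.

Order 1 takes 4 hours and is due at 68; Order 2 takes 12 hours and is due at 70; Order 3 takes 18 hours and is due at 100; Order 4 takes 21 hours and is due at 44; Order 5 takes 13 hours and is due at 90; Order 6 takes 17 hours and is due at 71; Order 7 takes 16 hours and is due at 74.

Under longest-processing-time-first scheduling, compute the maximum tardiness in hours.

33

LPT (decreasing processing time): Order 4 Order 3 Order 6 Order 7 Order 5 Order 2 Order 1.
Order 4: 0→21, due 44, tardiness 0
Order 3: 21→39, due 100, tardiness 0
Order 6: 39→56, due 71, tardiness 0
Order 7: 56→72, due 74, tardiness 0
Order 5: 72→85, due 90, tardiness 0
Order 2: 85→97, due 70, tardiness 27
Order 1: 97→101, due 68, tardiness 33
Maximum = 33.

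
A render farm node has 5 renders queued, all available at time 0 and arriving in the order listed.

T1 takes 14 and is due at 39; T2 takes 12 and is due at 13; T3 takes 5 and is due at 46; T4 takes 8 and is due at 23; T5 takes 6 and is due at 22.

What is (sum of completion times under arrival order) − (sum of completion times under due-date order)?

FIFO (arrival order): T1 T2 T3 T4 T5.
T1: 0→14
T2: 14→26
T3: 26→31
T4: 31→39
T5: 39→45
Sum = 14+26+31+39+45 = 155.
EDD (increasing due date): T2 T5 T4 T1 T3.
T2: 0→12
T5: 12→18
T4: 18→26
T1: 26→40
T3: 40→45
Sum = 12+18+26+40+45 = 141.
Difference = 155 − 141 = 14.

14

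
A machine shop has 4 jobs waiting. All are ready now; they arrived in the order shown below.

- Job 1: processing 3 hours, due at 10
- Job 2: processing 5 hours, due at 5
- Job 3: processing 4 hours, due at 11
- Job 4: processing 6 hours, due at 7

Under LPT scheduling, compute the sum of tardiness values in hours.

LPT (decreasing processing time): Job 4 Job 2 Job 3 Job 1.
Job 4: 0→6, due 7, tardiness 0
Job 2: 6→11, due 5, tardiness 6
Job 3: 11→15, due 11, tardiness 4
Job 1: 15→18, due 10, tardiness 8
Sum = 0+6+4+8 = 18.

18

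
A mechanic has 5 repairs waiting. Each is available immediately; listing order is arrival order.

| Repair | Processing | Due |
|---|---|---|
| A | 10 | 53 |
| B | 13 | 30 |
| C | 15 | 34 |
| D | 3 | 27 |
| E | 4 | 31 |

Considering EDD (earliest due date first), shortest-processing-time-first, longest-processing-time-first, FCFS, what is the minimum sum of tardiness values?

EDD (increasing due date): D B E C A.
D: 0→3, due 27, tardiness 0
B: 3→16, due 30, tardiness 0
E: 16→20, due 31, tardiness 0
C: 20→35, due 34, tardiness 1
A: 35→45, due 53, tardiness 0
Sum = 0+0+0+1+0 = 1.
SPT (increasing processing time): D E A B C.
D: 0→3, due 27, tardiness 0
E: 3→7, due 31, tardiness 0
A: 7→17, due 53, tardiness 0
B: 17→30, due 30, tardiness 0
C: 30→45, due 34, tardiness 11
Sum = 0+0+0+0+11 = 11.
LPT (decreasing processing time): C B A E D.
C: 0→15, due 34, tardiness 0
B: 15→28, due 30, tardiness 0
A: 28→38, due 53, tardiness 0
E: 38→42, due 31, tardiness 11
D: 42→45, due 27, tardiness 18
Sum = 0+0+0+11+18 = 29.
FIFO (arrival order): A B C D E.
A: 0→10, due 53, tardiness 0
B: 10→23, due 30, tardiness 0
C: 23→38, due 34, tardiness 4
D: 38→41, due 27, tardiness 14
E: 41→45, due 31, tardiness 14
Sum = 0+0+4+14+14 = 32.
EDD 1, SPT 11, LPT 29, FIFO 32 → minimum 1.

1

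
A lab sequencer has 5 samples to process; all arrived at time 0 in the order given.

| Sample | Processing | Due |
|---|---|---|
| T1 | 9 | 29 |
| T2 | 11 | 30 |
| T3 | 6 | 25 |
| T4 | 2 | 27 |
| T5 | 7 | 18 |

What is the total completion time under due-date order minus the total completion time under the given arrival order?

EDD (increasing due date): T5 T3 T4 T1 T2.
T5: 0→7
T3: 7→13
T4: 13→15
T1: 15→24
T2: 24→35
Sum = 7+13+15+24+35 = 94.
FIFO (arrival order): T1 T2 T3 T4 T5.
T1: 0→9
T2: 9→20
T3: 20→26
T4: 26→28
T5: 28→35
Sum = 9+20+26+28+35 = 118.
Difference = 94 − 118 = -24.

-24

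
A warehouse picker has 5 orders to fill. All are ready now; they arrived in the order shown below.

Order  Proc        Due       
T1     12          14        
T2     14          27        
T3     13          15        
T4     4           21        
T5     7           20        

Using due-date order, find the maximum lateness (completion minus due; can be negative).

EDD (increasing due date): T1 T3 T5 T4 T2.
T1: 0→12, due 14, lateness -2
T3: 12→25, due 15, lateness 10
T5: 25→32, due 20, lateness 12
T4: 32→36, due 21, lateness 15
T2: 36→50, due 27, lateness 23
Maximum = 23.

23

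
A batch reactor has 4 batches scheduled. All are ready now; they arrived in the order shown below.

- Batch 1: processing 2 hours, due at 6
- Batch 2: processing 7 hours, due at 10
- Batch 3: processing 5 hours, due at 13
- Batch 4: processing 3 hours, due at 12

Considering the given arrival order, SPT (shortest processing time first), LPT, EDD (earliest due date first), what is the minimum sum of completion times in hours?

34

FIFO (arrival order): Batch 1 Batch 2 Batch 3 Batch 4.
Batch 1: 0→2
Batch 2: 2→9
Batch 3: 9→14
Batch 4: 14→17
Sum = 2+9+14+17 = 42.
SPT (increasing processing time): Batch 1 Batch 4 Batch 3 Batch 2.
Batch 1: 0→2
Batch 4: 2→5
Batch 3: 5→10
Batch 2: 10→17
Sum = 2+5+10+17 = 34.
LPT (decreasing processing time): Batch 2 Batch 3 Batch 4 Batch 1.
Batch 2: 0→7
Batch 3: 7→12
Batch 4: 12→15
Batch 1: 15→17
Sum = 7+12+15+17 = 51.
EDD (increasing due date): Batch 1 Batch 2 Batch 4 Batch 3.
Batch 1: 0→2
Batch 2: 2→9
Batch 4: 9→12
Batch 3: 12→17
Sum = 2+9+12+17 = 40.
FIFO 42, SPT 34, LPT 51, EDD 40 → minimum 34.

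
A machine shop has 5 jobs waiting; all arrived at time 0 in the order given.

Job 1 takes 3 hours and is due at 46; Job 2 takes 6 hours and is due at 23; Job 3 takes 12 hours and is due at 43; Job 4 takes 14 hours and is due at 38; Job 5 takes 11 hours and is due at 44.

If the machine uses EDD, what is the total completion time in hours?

EDD (increasing due date): Job 2 Job 4 Job 3 Job 5 Job 1.
Job 2: 0→6
Job 4: 6→20
Job 3: 20→32
Job 5: 32→43
Job 1: 43→46
Sum = 6+20+32+43+46 = 147.

147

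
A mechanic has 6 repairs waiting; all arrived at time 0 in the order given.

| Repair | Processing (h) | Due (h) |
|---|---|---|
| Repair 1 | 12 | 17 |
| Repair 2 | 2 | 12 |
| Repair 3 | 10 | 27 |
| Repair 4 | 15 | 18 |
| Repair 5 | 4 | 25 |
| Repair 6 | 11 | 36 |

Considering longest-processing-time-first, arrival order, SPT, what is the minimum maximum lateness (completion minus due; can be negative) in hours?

LPT (decreasing processing time): Repair 4 Repair 1 Repair 6 Repair 3 Repair 5 Repair 2.
Repair 4: 0→15, due 18, lateness -3
Repair 1: 15→27, due 17, lateness 10
Repair 6: 27→38, due 36, lateness 2
Repair 3: 38→48, due 27, lateness 21
Repair 5: 48→52, due 25, lateness 27
Repair 2: 52→54, due 12, lateness 42
Maximum = 42.
FIFO (arrival order): Repair 1 Repair 2 Repair 3 Repair 4 Repair 5 Repair 6.
Repair 1: 0→12, due 17, lateness -5
Repair 2: 12→14, due 12, lateness 2
Repair 3: 14→24, due 27, lateness -3
Repair 4: 24→39, due 18, lateness 21
Repair 5: 39→43, due 25, lateness 18
Repair 6: 43→54, due 36, lateness 18
Maximum = 21.
SPT (increasing processing time): Repair 2 Repair 5 Repair 3 Repair 6 Repair 1 Repair 4.
Repair 2: 0→2, due 12, lateness -10
Repair 5: 2→6, due 25, lateness -19
Repair 3: 6→16, due 27, lateness -11
Repair 6: 16→27, due 36, lateness -9
Repair 1: 27→39, due 17, lateness 22
Repair 4: 39→54, due 18, lateness 36
Maximum = 36.
LPT 42, FIFO 21, SPT 36 → minimum 21.

21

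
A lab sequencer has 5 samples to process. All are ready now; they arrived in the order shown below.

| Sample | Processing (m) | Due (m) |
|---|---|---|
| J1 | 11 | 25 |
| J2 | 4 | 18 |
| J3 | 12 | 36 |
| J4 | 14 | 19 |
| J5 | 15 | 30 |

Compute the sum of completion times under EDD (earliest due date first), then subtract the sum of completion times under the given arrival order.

1

EDD (increasing due date): J2 J4 J1 J5 J3.
J2: 0→4
J4: 4→18
J1: 18→29
J5: 29→44
J3: 44→56
Sum = 4+18+29+44+56 = 151.
FIFO (arrival order): J1 J2 J3 J4 J5.
J1: 0→11
J2: 11→15
J3: 15→27
J4: 27→41
J5: 41→56
Sum = 11+15+27+41+56 = 150.
Difference = 151 − 150 = 1.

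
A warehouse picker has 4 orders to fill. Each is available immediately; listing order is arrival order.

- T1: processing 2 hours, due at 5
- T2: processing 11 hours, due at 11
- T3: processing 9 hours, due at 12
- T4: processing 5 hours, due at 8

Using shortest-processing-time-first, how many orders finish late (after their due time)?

SPT (increasing processing time): T1 T4 T3 T2.
T1: 0→2, due 5, tardiness 0
T4: 2→7, due 8, tardiness 0
T3: 7→16, due 12, tardiness 4
T2: 16→27, due 11, tardiness 16
Late orders: 2.

2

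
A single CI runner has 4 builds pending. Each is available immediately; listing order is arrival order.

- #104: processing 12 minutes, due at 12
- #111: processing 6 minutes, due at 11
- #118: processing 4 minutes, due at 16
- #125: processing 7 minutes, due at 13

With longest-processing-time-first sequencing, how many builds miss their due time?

LPT (decreasing processing time): #104 #125 #111 #118.
#104: 0→12, due 12, tardiness 0
#125: 12→19, due 13, tardiness 6
#111: 19→25, due 11, tardiness 14
#118: 25→29, due 16, tardiness 13
Late builds: 3.

3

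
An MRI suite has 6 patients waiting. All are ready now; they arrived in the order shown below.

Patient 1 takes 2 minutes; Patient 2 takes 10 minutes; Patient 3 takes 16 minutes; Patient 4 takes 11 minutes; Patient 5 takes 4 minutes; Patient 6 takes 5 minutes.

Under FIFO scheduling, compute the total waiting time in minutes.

FIFO (arrival order): Patient 1 Patient 2 Patient 3 Patient 4 Patient 5 Patient 6.
Patient 1: waits 0, runs 0→2
Patient 2: waits 2, runs 2→12
Patient 3: waits 12, runs 12→28
Patient 4: waits 28, runs 28→39
Patient 5: waits 39, runs 39→43
Patient 6: waits 43, runs 43→48
Sum = 0+2+12+28+39+43 = 124.

124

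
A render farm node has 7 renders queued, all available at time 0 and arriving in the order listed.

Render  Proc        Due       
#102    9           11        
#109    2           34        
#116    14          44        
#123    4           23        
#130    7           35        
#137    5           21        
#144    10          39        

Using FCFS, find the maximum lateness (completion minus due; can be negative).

FIFO (arrival order): #102 #109 #116 #123 #130 #137 #144.
#102: 0→9, due 11, lateness -2
#109: 9→11, due 34, lateness -23
#116: 11→25, due 44, lateness -19
#123: 25→29, due 23, lateness 6
#130: 29→36, due 35, lateness 1
#137: 36→41, due 21, lateness 20
#144: 41→51, due 39, lateness 12
Maximum = 20.

20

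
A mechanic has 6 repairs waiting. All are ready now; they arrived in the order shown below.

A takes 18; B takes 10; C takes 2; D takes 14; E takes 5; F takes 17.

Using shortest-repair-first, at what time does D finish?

31

SPT (increasing processing time): C E B D F A.
C: 0→2
E: 2→7
B: 7→17
D: 17→31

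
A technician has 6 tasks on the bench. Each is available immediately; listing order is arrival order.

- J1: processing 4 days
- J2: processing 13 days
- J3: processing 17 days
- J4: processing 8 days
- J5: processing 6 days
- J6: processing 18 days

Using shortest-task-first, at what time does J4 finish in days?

SPT (increasing processing time): J1 J5 J4 J2 J3 J6.
J1: 0→4
J5: 4→10
J4: 10→18

18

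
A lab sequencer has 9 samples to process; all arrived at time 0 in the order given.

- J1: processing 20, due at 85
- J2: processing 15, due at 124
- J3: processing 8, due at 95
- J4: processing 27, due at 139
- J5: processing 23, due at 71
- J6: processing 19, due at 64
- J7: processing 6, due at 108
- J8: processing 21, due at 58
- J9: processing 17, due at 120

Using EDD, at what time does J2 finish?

129

EDD (increasing due date): J8 J6 J5 J1 J3 J7 J9 J2 J4.
J8: 0→21
J6: 21→40
J5: 40→63
J1: 63→83
J3: 83→91
J7: 91→97
J9: 97→114
J2: 114→129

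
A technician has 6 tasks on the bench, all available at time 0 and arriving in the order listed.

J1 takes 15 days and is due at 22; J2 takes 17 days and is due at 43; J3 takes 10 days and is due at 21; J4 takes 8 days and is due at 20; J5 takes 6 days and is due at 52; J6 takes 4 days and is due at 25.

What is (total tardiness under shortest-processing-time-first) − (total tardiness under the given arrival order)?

-45

SPT (increasing processing time): J6 J5 J4 J3 J1 J2.
J6: 0→4, due 25, tardiness 0
J5: 4→10, due 52, tardiness 0
J4: 10→18, due 20, tardiness 0
J3: 18→28, due 21, tardiness 7
J1: 28→43, due 22, tardiness 21
J2: 43→60, due 43, tardiness 17
Sum = 0+0+0+7+21+17 = 45.
FIFO (arrival order): J1 J2 J3 J4 J5 J6.
J1: 0→15, due 22, tardiness 0
J2: 15→32, due 43, tardiness 0
J3: 32→42, due 21, tardiness 21
J4: 42→50, due 20, tardiness 30
J5: 50→56, due 52, tardiness 4
J6: 56→60, due 25, tardiness 35
Sum = 0+0+21+30+4+35 = 90.
Difference = 45 − 90 = -45.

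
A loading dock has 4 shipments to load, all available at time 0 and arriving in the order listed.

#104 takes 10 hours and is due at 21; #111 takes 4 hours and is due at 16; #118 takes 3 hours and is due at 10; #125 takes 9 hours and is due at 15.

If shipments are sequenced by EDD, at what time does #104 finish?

EDD (increasing due date): #118 #125 #111 #104.
#118: 0→3
#125: 3→12
#111: 12→16
#104: 16→26

26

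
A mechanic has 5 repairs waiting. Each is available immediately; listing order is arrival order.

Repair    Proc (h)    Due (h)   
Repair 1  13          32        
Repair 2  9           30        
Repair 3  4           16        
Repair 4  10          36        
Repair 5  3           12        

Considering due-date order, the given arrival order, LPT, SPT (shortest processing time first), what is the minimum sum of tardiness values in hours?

EDD (increasing due date): Repair 5 Repair 3 Repair 2 Repair 1 Repair 4.
Repair 5: 0→3, due 12, tardiness 0
Repair 3: 3→7, due 16, tardiness 0
Repair 2: 7→16, due 30, tardiness 0
Repair 1: 16→29, due 32, tardiness 0
Repair 4: 29→39, due 36, tardiness 3
Sum = 0+0+0+0+3 = 3.
FIFO (arrival order): Repair 1 Repair 2 Repair 3 Repair 4 Repair 5.
Repair 1: 0→13, due 32, tardiness 0
Repair 2: 13→22, due 30, tardiness 0
Repair 3: 22→26, due 16, tardiness 10
Repair 4: 26→36, due 36, tardiness 0
Repair 5: 36→39, due 12, tardiness 27
Sum = 0+0+10+0+27 = 37.
LPT (decreasing processing time): Repair 1 Repair 4 Repair 2 Repair 3 Repair 5.
Repair 1: 0→13, due 32, tardiness 0
Repair 4: 13→23, due 36, tardiness 0
Repair 2: 23→32, due 30, tardiness 2
Repair 3: 32→36, due 16, tardiness 20
Repair 5: 36→39, due 12, tardiness 27
Sum = 0+0+2+20+27 = 49.
SPT (increasing processing time): Repair 5 Repair 3 Repair 2 Repair 4 Repair 1.
Repair 5: 0→3, due 12, tardiness 0
Repair 3: 3→7, due 16, tardiness 0
Repair 2: 7→16, due 30, tardiness 0
Repair 4: 16→26, due 36, tardiness 0
Repair 1: 26→39, due 32, tardiness 7
Sum = 0+0+0+0+7 = 7.
EDD 3, FIFO 37, LPT 49, SPT 7 → minimum 3.

3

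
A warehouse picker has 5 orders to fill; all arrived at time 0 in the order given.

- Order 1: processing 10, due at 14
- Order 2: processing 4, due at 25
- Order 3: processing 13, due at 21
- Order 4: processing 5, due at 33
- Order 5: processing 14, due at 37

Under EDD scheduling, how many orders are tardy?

3

EDD (increasing due date): Order 1 Order 3 Order 2 Order 4 Order 5.
Order 1: 0→10, due 14, tardiness 0
Order 3: 10→23, due 21, tardiness 2
Order 2: 23→27, due 25, tardiness 2
Order 4: 27→32, due 33, tardiness 0
Order 5: 32→46, due 37, tardiness 9
Late orders: 3.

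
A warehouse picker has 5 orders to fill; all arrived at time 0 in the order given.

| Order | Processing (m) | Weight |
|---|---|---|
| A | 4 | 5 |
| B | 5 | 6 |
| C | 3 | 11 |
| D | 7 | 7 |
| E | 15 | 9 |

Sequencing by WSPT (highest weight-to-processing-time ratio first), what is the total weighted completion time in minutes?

579

WSPT (decreasing weight/processing-time ratio): C A B D E.
C: finishes 3, weight 11, w·C = 33
A: finishes 7, weight 5, w·C = 35
B: finishes 12, weight 6, w·C = 72
D: finishes 19, weight 7, w·C = 133
E: finishes 34, weight 9, w·C = 306
Sum = 33+35+72+133+306 = 579.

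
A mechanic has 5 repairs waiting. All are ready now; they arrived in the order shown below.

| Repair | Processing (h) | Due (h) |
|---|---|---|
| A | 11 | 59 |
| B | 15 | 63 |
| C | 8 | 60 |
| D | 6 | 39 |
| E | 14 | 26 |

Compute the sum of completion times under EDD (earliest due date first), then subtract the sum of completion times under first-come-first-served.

EDD (increasing due date): E D A C B.
E: 0→14
D: 14→20
A: 20→31
C: 31→39
B: 39→54
Sum = 14+20+31+39+54 = 158.
FIFO (arrival order): A B C D E.
A: 0→11
B: 11→26
C: 26→34
D: 34→40
E: 40→54
Sum = 11+26+34+40+54 = 165.
Difference = 158 − 165 = -7.

-7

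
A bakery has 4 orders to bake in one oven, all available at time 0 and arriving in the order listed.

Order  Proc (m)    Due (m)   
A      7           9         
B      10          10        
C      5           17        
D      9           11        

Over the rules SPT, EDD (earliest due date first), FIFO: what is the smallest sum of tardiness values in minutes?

SPT (increasing processing time): C A D B.
C: 0→5, due 17, tardiness 0
A: 5→12, due 9, tardiness 3
D: 12→21, due 11, tardiness 10
B: 21→31, due 10, tardiness 21
Sum = 0+3+10+21 = 34.
EDD (increasing due date): A B D C.
A: 0→7, due 9, tardiness 0
B: 7→17, due 10, tardiness 7
D: 17→26, due 11, tardiness 15
C: 26→31, due 17, tardiness 14
Sum = 0+7+15+14 = 36.
FIFO (arrival order): A B C D.
A: 0→7, due 9, tardiness 0
B: 7→17, due 10, tardiness 7
C: 17→22, due 17, tardiness 5
D: 22→31, due 11, tardiness 20
Sum = 0+7+5+20 = 32.
SPT 34, EDD 36, FIFO 32 → minimum 32.

32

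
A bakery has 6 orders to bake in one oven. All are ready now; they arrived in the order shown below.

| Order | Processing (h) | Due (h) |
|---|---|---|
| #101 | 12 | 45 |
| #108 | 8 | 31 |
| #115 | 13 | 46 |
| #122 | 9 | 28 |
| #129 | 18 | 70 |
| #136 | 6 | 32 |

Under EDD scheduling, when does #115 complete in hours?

EDD (increasing due date): #122 #108 #136 #101 #115 #129.
#122: 0→9
#108: 9→17
#136: 17→23
#101: 23→35
#115: 35→48

48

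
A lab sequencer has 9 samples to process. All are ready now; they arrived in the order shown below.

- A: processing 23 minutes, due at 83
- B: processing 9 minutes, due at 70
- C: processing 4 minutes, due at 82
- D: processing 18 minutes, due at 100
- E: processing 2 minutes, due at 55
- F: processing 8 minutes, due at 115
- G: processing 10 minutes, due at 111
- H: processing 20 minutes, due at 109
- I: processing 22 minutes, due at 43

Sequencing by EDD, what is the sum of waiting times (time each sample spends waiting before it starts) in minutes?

460

EDD (increasing due date): I E B C A D H G F.
I: waits 0, runs 0→22
E: waits 22, runs 22→24
B: waits 24, runs 24→33
C: waits 33, runs 33→37
A: waits 37, runs 37→60
D: waits 60, runs 60→78
H: waits 78, runs 78→98
G: waits 98, runs 98→108
F: waits 108, runs 108→116
Sum = 0+22+24+33+37+60+78+98+108 = 460.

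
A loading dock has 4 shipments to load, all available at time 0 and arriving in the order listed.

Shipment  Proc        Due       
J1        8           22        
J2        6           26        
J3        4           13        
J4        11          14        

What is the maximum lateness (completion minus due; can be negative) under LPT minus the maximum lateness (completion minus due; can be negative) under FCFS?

LPT (decreasing processing time): J4 J1 J2 J3.
J4: 0→11, due 14, lateness -3
J1: 11→19, due 22, lateness -3
J2: 19→25, due 26, lateness -1
J3: 25→29, due 13, lateness 16
Maximum = 16.
FIFO (arrival order): J1 J2 J3 J4.
J1: 0→8, due 22, lateness -14
J2: 8→14, due 26, lateness -12
J3: 14→18, due 13, lateness 5
J4: 18→29, due 14, lateness 15
Maximum = 15.
Difference = 16 − 15 = 1.

1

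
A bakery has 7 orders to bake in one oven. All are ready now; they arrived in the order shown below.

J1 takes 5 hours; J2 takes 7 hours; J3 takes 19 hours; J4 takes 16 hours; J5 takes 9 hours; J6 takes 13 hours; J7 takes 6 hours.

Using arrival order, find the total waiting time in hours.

FIFO (arrival order): J1 J2 J3 J4 J5 J6 J7.
J1: waits 0, runs 0→5
J2: waits 5, runs 5→12
J3: waits 12, runs 12→31
J4: waits 31, runs 31→47
J5: waits 47, runs 47→56
J6: waits 56, runs 56→69
J7: waits 69, runs 69→75
Sum = 0+5+12+31+47+56+69 = 220.

220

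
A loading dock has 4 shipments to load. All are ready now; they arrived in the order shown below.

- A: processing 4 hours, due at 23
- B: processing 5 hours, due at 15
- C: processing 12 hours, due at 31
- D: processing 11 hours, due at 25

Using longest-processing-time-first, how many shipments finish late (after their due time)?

2

LPT (decreasing processing time): C D B A.
C: 0→12, due 31, tardiness 0
D: 12→23, due 25, tardiness 0
B: 23→28, due 15, tardiness 13
A: 28→32, due 23, tardiness 9
Late shipments: 2.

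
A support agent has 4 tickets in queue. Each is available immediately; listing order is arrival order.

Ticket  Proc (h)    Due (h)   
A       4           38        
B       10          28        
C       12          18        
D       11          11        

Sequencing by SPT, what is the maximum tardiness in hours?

19

SPT (increasing processing time): A B D C.
A: 0→4, due 38, tardiness 0
B: 4→14, due 28, tardiness 0
D: 14→25, due 11, tardiness 14
C: 25→37, due 18, tardiness 19
Maximum = 19.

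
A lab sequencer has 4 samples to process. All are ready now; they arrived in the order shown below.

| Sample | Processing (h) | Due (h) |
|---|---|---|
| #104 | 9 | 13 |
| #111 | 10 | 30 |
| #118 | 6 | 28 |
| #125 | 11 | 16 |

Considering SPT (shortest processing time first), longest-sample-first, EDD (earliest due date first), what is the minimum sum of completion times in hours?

82

SPT (increasing processing time): #118 #104 #111 #125.
#118: 0→6
#104: 6→15
#111: 15→25
#125: 25→36
Sum = 6+15+25+36 = 82.
LPT (decreasing processing time): #125 #111 #104 #118.
#125: 0→11
#111: 11→21
#104: 21→30
#118: 30→36
Sum = 11+21+30+36 = 98.
EDD (increasing due date): #104 #125 #118 #111.
#104: 0→9
#125: 9→20
#118: 20→26
#111: 26→36
Sum = 9+20+26+36 = 91.
SPT 82, LPT 98, EDD 91 → minimum 82.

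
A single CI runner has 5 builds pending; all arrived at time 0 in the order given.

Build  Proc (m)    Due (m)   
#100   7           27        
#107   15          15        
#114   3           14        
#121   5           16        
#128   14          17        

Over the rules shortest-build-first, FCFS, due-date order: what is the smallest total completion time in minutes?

99

SPT (increasing processing time): #114 #121 #100 #128 #107.
#114: 0→3
#121: 3→8
#100: 8→15
#128: 15→29
#107: 29→44
Sum = 3+8+15+29+44 = 99.
FIFO (arrival order): #100 #107 #114 #121 #128.
#100: 0→7
#107: 7→22
#114: 22→25
#121: 25→30
#128: 30→44
Sum = 7+22+25+30+44 = 128.
EDD (increasing due date): #114 #107 #121 #128 #100.
#114: 0→3
#107: 3→18
#121: 18→23
#128: 23→37
#100: 37→44
Sum = 3+18+23+37+44 = 125.
SPT 99, FIFO 128, EDD 125 → minimum 99.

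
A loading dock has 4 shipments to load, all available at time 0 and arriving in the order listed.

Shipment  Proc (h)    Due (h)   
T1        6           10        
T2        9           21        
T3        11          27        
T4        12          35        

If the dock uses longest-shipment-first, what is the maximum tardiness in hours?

LPT (decreasing processing time): T4 T3 T2 T1.
T4: 0→12, due 35, tardiness 0
T3: 12→23, due 27, tardiness 0
T2: 23→32, due 21, tardiness 11
T1: 32→38, due 10, tardiness 28
Maximum = 28.

28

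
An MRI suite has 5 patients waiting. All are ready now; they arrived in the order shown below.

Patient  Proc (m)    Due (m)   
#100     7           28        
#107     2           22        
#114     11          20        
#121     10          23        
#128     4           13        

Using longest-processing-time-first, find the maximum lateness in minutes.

LPT (decreasing processing time): #114 #121 #100 #128 #107.
#114: 0→11, due 20, lateness -9
#121: 11→21, due 23, lateness -2
#100: 21→28, due 28, lateness 0
#128: 28→32, due 13, lateness 19
#107: 32→34, due 22, lateness 12
Maximum = 19.

19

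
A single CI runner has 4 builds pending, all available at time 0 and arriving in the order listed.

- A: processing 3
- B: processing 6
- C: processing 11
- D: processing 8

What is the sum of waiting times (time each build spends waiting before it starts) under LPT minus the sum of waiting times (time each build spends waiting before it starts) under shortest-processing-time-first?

LPT (decreasing processing time): C D B A.
C: waits 0, runs 0→11
D: waits 11, runs 11→19
B: waits 19, runs 19→25
A: waits 25, runs 25→28
Sum = 0+11+19+25 = 55.
SPT (increasing processing time): A B D C.
A: waits 0, runs 0→3
B: waits 3, runs 3→9
D: waits 9, runs 9→17
C: waits 17, runs 17→28
Sum = 0+3+9+17 = 29.
Difference = 55 − 29 = 26.

26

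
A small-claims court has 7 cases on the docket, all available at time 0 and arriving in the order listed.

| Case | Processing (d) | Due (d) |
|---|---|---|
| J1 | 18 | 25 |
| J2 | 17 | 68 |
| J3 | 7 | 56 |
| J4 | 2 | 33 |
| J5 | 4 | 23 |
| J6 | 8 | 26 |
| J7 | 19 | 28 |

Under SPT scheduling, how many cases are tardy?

SPT (increasing processing time): J4 J5 J3 J6 J2 J1 J7.
J4: 0→2, due 33, tardiness 0
J5: 2→6, due 23, tardiness 0
J3: 6→13, due 56, tardiness 0
J6: 13→21, due 26, tardiness 0
J2: 21→38, due 68, tardiness 0
J1: 38→56, due 25, tardiness 31
J7: 56→75, due 28, tardiness 47
Late cases: 2.

2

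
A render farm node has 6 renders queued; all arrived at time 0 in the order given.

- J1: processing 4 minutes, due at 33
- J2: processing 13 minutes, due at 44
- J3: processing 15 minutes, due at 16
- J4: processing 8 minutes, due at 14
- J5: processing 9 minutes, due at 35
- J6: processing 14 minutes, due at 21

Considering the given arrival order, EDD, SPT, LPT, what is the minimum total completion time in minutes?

FIFO (arrival order): J1 J2 J3 J4 J5 J6.
J1: 0→4
J2: 4→17
J3: 17→32
J4: 32→40
J5: 40→49
J6: 49→63
Sum = 4+17+32+40+49+63 = 205.
EDD (increasing due date): J4 J3 J6 J1 J5 J2.
J4: 0→8
J3: 8→23
J6: 23→37
J1: 37→41
J5: 41→50
J2: 50→63
Sum = 8+23+37+41+50+63 = 222.
SPT (increasing processing time): J1 J4 J5 J2 J6 J3.
J1: 0→4
J4: 4→12
J5: 12→21
J2: 21→34
J6: 34→48
J3: 48→63
Sum = 4+12+21+34+48+63 = 182.
LPT (decreasing processing time): J3 J6 J2 J5 J4 J1.
J3: 0→15
J6: 15→29
J2: 29→42
J5: 42→51
J4: 51→59
J1: 59→63
Sum = 15+29+42+51+59+63 = 259.
FIFO 205, EDD 222, SPT 182, LPT 259 → minimum 182.

182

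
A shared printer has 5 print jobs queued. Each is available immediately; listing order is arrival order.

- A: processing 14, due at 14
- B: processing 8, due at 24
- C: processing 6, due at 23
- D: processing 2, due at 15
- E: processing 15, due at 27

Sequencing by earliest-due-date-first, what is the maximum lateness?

18

EDD (increasing due date): A D C B E.
A: 0→14, due 14, lateness 0
D: 14→16, due 15, lateness 1
C: 16→22, due 23, lateness -1
B: 22→30, due 24, lateness 6
E: 30→45, due 27, lateness 18
Maximum = 18.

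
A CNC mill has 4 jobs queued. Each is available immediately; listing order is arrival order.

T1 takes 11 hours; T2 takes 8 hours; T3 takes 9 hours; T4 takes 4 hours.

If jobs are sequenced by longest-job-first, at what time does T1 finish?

LPT (decreasing processing time): T1 T3 T2 T4.
T1: 0→11

11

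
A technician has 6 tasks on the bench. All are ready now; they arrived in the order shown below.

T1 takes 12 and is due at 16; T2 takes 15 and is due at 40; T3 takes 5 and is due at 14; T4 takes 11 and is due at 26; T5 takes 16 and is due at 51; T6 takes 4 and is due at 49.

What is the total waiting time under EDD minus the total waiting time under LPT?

EDD (increasing due date): T3 T1 T4 T2 T6 T5.
T3: waits 0, runs 0→5
T1: waits 5, runs 5→17
T4: waits 17, runs 17→28
T2: waits 28, runs 28→43
T6: waits 43, runs 43→47
T5: waits 47, runs 47→63
Sum = 0+5+17+28+43+47 = 140.
LPT (decreasing processing time): T5 T2 T1 T4 T3 T6.
T5: waits 0, runs 0→16
T2: waits 16, runs 16→31
T1: waits 31, runs 31→43
T4: waits 43, runs 43→54
T3: waits 54, runs 54→59
T6: waits 59, runs 59→63
Sum = 0+16+31+43+54+59 = 203.
Difference = 140 − 203 = -63.

-63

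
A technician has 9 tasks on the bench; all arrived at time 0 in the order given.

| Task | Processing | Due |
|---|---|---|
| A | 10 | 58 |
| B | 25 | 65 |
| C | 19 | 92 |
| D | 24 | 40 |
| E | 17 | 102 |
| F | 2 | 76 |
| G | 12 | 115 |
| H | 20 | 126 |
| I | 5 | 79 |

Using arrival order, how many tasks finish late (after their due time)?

4

FIFO (arrival order): A B C D E F G H I.
A: 0→10, due 58, tardiness 0
B: 10→35, due 65, tardiness 0
C: 35→54, due 92, tardiness 0
D: 54→78, due 40, tardiness 38
E: 78→95, due 102, tardiness 0
F: 95→97, due 76, tardiness 21
G: 97→109, due 115, tardiness 0
H: 109→129, due 126, tardiness 3
I: 129→134, due 79, tardiness 55
Late tasks: 4.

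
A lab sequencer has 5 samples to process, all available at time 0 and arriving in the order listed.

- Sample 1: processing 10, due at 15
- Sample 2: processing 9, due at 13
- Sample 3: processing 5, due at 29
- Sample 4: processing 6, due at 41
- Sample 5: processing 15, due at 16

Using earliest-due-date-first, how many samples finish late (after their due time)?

EDD (increasing due date): Sample 2 Sample 1 Sample 5 Sample 3 Sample 4.
Sample 2: 0→9, due 13, tardiness 0
Sample 1: 9→19, due 15, tardiness 4
Sample 5: 19→34, due 16, tardiness 18
Sample 3: 34→39, due 29, tardiness 10
Sample 4: 39→45, due 41, tardiness 4
Late samples: 4.

4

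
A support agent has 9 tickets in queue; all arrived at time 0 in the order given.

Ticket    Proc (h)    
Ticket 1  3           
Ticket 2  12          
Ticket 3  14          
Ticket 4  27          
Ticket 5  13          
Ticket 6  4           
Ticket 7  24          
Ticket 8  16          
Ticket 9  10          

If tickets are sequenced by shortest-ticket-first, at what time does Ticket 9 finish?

17

SPT (increasing processing time): Ticket 1 Ticket 6 Ticket 9 Ticket 2 Ticket 5 Ticket 3 Ticket 8 Ticket 7 Ticket 4.
Ticket 1: 0→3
Ticket 6: 3→7
Ticket 9: 7→17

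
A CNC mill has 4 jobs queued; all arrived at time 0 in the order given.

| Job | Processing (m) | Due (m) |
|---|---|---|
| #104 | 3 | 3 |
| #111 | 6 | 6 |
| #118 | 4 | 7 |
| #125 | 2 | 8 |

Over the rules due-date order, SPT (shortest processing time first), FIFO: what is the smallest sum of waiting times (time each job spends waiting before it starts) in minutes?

16

EDD (increasing due date): #104 #111 #118 #125.
#104: waits 0, runs 0→3
#111: waits 3, runs 3→9
#118: waits 9, runs 9→13
#125: waits 13, runs 13→15
Sum = 0+3+9+13 = 25.
SPT (increasing processing time): #125 #104 #118 #111.
#125: waits 0, runs 0→2
#104: waits 2, runs 2→5
#118: waits 5, runs 5→9
#111: waits 9, runs 9→15
Sum = 0+2+5+9 = 16.
FIFO (arrival order): #104 #111 #118 #125.
#104: waits 0, runs 0→3
#111: waits 3, runs 3→9
#118: waits 9, runs 9→13
#125: waits 13, runs 13→15
Sum = 0+3+9+13 = 25.
EDD 25, SPT 16, FIFO 25 → minimum 16.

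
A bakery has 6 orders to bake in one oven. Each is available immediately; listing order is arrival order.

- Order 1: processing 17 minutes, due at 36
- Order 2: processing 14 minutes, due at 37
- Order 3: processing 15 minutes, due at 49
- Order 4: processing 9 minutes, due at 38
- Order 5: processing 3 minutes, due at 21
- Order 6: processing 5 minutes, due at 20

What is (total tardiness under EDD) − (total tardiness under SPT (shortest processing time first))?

EDD (increasing due date): Order 6 Order 5 Order 1 Order 2 Order 4 Order 3.
Order 6: 0→5, due 20, tardiness 0
Order 5: 5→8, due 21, tardiness 0
Order 1: 8→25, due 36, tardiness 0
Order 2: 25→39, due 37, tardiness 2
Order 4: 39→48, due 38, tardiness 10
Order 3: 48→63, due 49, tardiness 14
Sum = 0+0+0+2+10+14 = 26.
SPT (increasing processing time): Order 5 Order 6 Order 4 Order 2 Order 3 Order 1.
Order 5: 0→3, due 21, tardiness 0
Order 6: 3→8, due 20, tardiness 0
Order 4: 8→17, due 38, tardiness 0
Order 2: 17→31, due 37, tardiness 0
Order 3: 31→46, due 49, tardiness 0
Order 1: 46→63, due 36, tardiness 27
Sum = 0+0+0+0+0+27 = 27.
Difference = 26 − 27 = -1.

-1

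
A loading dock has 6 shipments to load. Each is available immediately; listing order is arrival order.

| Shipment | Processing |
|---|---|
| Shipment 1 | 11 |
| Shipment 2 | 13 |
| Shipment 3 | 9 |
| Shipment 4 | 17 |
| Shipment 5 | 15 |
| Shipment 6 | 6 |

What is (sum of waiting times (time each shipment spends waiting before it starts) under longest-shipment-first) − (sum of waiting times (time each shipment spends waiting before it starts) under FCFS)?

32

LPT (decreasing processing time): Shipment 4 Shipment 5 Shipment 2 Shipment 1 Shipment 3 Shipment 6.
Shipment 4: waits 0, runs 0→17
Shipment 5: waits 17, runs 17→32
Shipment 2: waits 32, runs 32→45
Shipment 1: waits 45, runs 45→56
Shipment 3: waits 56, runs 56→65
Shipment 6: waits 65, runs 65→71
Sum = 0+17+32+45+56+65 = 215.
FIFO (arrival order): Shipment 1 Shipment 2 Shipment 3 Shipment 4 Shipment 5 Shipment 6.
Shipment 1: waits 0, runs 0→11
Shipment 2: waits 11, runs 11→24
Shipment 3: waits 24, runs 24→33
Shipment 4: waits 33, runs 33→50
Shipment 5: waits 50, runs 50→65
Shipment 6: waits 65, runs 65→71
Sum = 0+11+24+33+50+65 = 183.
Difference = 215 − 183 = 32.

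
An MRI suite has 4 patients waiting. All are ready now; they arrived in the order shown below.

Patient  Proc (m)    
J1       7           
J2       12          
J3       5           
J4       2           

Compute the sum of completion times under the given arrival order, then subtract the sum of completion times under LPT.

FIFO (arrival order): J1 J2 J3 J4.
J1: 0→7
J2: 7→19
J3: 19→24
J4: 24→26
Sum = 7+19+24+26 = 76.
LPT (decreasing processing time): J2 J1 J3 J4.
J2: 0→12
J1: 12→19
J3: 19→24
J4: 24→26
Sum = 12+19+24+26 = 81.
Difference = 76 − 81 = -5.

-5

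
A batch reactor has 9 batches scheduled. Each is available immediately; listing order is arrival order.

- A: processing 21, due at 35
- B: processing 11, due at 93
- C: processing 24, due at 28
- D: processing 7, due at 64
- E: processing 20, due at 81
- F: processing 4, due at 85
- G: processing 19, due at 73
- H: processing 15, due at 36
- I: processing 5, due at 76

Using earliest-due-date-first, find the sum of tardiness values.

158

EDD (increasing due date): C A H D G I E F B.
C: 0→24, due 28, tardiness 0
A: 24→45, due 35, tardiness 10
H: 45→60, due 36, tardiness 24
D: 60→67, due 64, tardiness 3
G: 67→86, due 73, tardiness 13
I: 86→91, due 76, tardiness 15
E: 91→111, due 81, tardiness 30
F: 111→115, due 85, tardiness 30
B: 115→126, due 93, tardiness 33
Sum = 0+10+24+3+13+15+30+30+33 = 158.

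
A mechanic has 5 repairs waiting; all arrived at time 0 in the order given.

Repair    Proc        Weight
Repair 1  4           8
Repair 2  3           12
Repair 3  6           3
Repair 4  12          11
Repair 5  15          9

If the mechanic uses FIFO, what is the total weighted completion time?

FIFO (arrival order): Repair 1 Repair 2 Repair 3 Repair 4 Repair 5.
Repair 1: finishes 4, weight 8, w·C = 32
Repair 2: finishes 7, weight 12, w·C = 84
Repair 3: finishes 13, weight 3, w·C = 39
Repair 4: finishes 25, weight 11, w·C = 275
Repair 5: finishes 40, weight 9, w·C = 360
Sum = 32+84+39+275+360 = 790.

790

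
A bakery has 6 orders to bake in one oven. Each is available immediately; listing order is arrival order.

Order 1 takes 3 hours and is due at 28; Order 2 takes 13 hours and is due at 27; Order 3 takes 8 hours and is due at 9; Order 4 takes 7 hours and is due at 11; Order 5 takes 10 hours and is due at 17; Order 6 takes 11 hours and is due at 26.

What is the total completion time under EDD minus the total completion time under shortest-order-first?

EDD (increasing due date): Order 3 Order 4 Order 5 Order 6 Order 2 Order 1.
Order 3: 0→8
Order 4: 8→15
Order 5: 15→25
Order 6: 25→36
Order 2: 36→49
Order 1: 49→52
Sum = 8+15+25+36+49+52 = 185.
SPT (increasing processing time): Order 1 Order 4 Order 3 Order 5 Order 6 Order 2.
Order 1: 0→3
Order 4: 3→10
Order 3: 10→18
Order 5: 18→28
Order 6: 28→39
Order 2: 39→52
Sum = 3+10+18+28+39+52 = 150.
Difference = 185 − 150 = 35.

35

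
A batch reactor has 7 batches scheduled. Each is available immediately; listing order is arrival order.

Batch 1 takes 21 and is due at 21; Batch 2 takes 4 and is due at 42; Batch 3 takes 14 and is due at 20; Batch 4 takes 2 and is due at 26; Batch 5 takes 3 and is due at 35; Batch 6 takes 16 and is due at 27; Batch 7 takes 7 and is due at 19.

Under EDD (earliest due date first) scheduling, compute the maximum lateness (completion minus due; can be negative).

33

EDD (increasing due date): Batch 7 Batch 3 Batch 1 Batch 4 Batch 6 Batch 5 Batch 2.
Batch 7: 0→7, due 19, lateness -12
Batch 3: 7→21, due 20, lateness 1
Batch 1: 21→42, due 21, lateness 21
Batch 4: 42→44, due 26, lateness 18
Batch 6: 44→60, due 27, lateness 33
Batch 5: 60→63, due 35, lateness 28
Batch 2: 63→67, due 42, lateness 25
Maximum = 33.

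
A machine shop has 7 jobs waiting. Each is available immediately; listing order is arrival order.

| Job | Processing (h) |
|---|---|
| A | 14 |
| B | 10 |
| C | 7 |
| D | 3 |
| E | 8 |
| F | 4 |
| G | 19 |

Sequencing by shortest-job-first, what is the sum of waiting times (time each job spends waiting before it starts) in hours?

SPT (increasing processing time): D F C E B A G.
D: waits 0, runs 0→3
F: waits 3, runs 3→7
C: waits 7, runs 7→14
E: waits 14, runs 14→22
B: waits 22, runs 22→32
A: waits 32, runs 32→46
G: waits 46, runs 46→65
Sum = 0+3+7+14+22+32+46 = 124.

124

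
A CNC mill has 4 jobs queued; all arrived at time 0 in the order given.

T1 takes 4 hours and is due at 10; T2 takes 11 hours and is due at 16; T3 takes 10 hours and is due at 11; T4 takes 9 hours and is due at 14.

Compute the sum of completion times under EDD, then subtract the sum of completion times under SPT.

1

EDD (increasing due date): T1 T3 T4 T2.
T1: 0→4
T3: 4→14
T4: 14→23
T2: 23→34
Sum = 4+14+23+34 = 75.
SPT (increasing processing time): T1 T4 T3 T2.
T1: 0→4
T4: 4→13
T3: 13→23
T2: 23→34
Sum = 4+13+23+34 = 74.
Difference = 75 − 74 = 1.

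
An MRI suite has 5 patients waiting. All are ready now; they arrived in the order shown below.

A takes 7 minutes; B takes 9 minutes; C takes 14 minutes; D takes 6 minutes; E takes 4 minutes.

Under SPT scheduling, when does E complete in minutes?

4

SPT (increasing processing time): E D A B C.
E: 0→4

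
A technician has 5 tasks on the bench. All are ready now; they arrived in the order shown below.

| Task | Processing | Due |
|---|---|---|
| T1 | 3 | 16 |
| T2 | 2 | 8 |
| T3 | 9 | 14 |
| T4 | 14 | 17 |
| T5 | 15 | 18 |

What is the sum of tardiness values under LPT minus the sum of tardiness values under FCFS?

LPT (decreasing processing time): T5 T4 T3 T1 T2.
T5: 0→15, due 18, tardiness 0
T4: 15→29, due 17, tardiness 12
T3: 29→38, due 14, tardiness 24
T1: 38→41, due 16, tardiness 25
T2: 41→43, due 8, tardiness 35
Sum = 0+12+24+25+35 = 96.
FIFO (arrival order): T1 T2 T3 T4 T5.
T1: 0→3, due 16, tardiness 0
T2: 3→5, due 8, tardiness 0
T3: 5→14, due 14, tardiness 0
T4: 14→28, due 17, tardiness 11
T5: 28→43, due 18, tardiness 25
Sum = 0+0+0+11+25 = 36.
Difference = 96 − 36 = 60.

60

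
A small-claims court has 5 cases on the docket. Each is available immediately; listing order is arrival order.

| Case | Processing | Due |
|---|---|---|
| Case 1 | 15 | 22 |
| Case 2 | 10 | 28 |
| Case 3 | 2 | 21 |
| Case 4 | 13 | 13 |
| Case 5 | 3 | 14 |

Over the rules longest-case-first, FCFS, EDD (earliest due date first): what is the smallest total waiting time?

LPT (decreasing processing time): Case 1 Case 4 Case 2 Case 5 Case 3.
Case 1: waits 0, runs 0→15
Case 4: waits 15, runs 15→28
Case 2: waits 28, runs 28→38
Case 5: waits 38, runs 38→41
Case 3: waits 41, runs 41→43
Sum = 0+15+28+38+41 = 122.
FIFO (arrival order): Case 1 Case 2 Case 3 Case 4 Case 5.
Case 1: waits 0, runs 0→15
Case 2: waits 15, runs 15→25
Case 3: waits 25, runs 25→27
Case 4: waits 27, runs 27→40
Case 5: waits 40, runs 40→43
Sum = 0+15+25+27+40 = 107.
EDD (increasing due date): Case 4 Case 5 Case 3 Case 1 Case 2.
Case 4: waits 0, runs 0→13
Case 5: waits 13, runs 13→16
Case 3: waits 16, runs 16→18
Case 1: waits 18, runs 18→33
Case 2: waits 33, runs 33→43
Sum = 0+13+16+18+33 = 80.
LPT 122, FIFO 107, EDD 80 → minimum 80.

80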